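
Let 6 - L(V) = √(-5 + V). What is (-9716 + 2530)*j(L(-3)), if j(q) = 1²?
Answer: -7186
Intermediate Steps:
L(V) = 6 - √(-5 + V)
j(q) = 1
(-9716 + 2530)*j(L(-3)) = (-9716 + 2530)*1 = -7186*1 = -7186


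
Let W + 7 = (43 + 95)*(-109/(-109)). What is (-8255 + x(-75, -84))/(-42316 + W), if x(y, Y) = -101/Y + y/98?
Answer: 4853683/24804780 ≈ 0.19568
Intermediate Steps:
W = 131 (W = -7 + (43 + 95)*(-109/(-109)) = -7 + 138*(-109*(-1/109)) = -7 + 138*1 = -7 + 138 = 131)
x(y, Y) = -101/Y + y/98 (x(y, Y) = -101/Y + y*(1/98) = -101/Y + y/98)
(-8255 + x(-75, -84))/(-42316 + W) = (-8255 + (-101/(-84) + (1/98)*(-75)))/(-42316 + 131) = (-8255 + (-101*(-1/84) - 75/98))/(-42185) = (-8255 + (101/84 - 75/98))*(-1/42185) = (-8255 + 257/588)*(-1/42185) = -4853683/588*(-1/42185) = 4853683/24804780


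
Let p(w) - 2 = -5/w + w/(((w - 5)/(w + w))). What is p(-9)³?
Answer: -183250432/250047 ≈ -732.86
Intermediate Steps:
p(w) = 2 - 5/w + 2*w²/(-5 + w) (p(w) = 2 + (-5/w + w/(((w - 5)/(w + w)))) = 2 + (-5/w + w/(((-5 + w)/((2*w))))) = 2 + (-5/w + w/(((-5 + w)*(1/(2*w))))) = 2 + (-5/w + w/(((-5 + w)/(2*w)))) = 2 + (-5/w + w*(2*w/(-5 + w))) = 2 + (-5/w + 2*w²/(-5 + w)) = 2 - 5/w + 2*w²/(-5 + w))
p(-9)³ = ((25 - 15*(-9) + 2*(-9)² + 2*(-9)³)/((-9)*(-5 - 9)))³ = (-⅑*(25 + 135 + 2*81 + 2*(-729))/(-14))³ = (-⅑*(-1/14)*(25 + 135 + 162 - 1458))³ = (-⅑*(-1/14)*(-1136))³ = (-568/63)³ = -183250432/250047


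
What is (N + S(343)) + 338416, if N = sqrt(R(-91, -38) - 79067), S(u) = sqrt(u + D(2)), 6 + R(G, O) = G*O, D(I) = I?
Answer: 338416 + sqrt(345) + 71*I*sqrt(15) ≈ 3.3843e+5 + 274.98*I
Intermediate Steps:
R(G, O) = -6 + G*O
S(u) = sqrt(2 + u) (S(u) = sqrt(u + 2) = sqrt(2 + u))
N = 71*I*sqrt(15) (N = sqrt((-6 - 91*(-38)) - 79067) = sqrt((-6 + 3458) - 79067) = sqrt(3452 - 79067) = sqrt(-75615) = 71*I*sqrt(15) ≈ 274.98*I)
(N + S(343)) + 338416 = (71*I*sqrt(15) + sqrt(2 + 343)) + 338416 = (71*I*sqrt(15) + sqrt(345)) + 338416 = (sqrt(345) + 71*I*sqrt(15)) + 338416 = 338416 + sqrt(345) + 71*I*sqrt(15)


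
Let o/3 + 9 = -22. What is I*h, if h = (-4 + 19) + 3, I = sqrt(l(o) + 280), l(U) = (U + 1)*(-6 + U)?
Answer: 36*sqrt(2347) ≈ 1744.1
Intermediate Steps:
o = -93 (o = -27 + 3*(-22) = -27 - 66 = -93)
l(U) = (1 + U)*(-6 + U)
I = 2*sqrt(2347) (I = sqrt((-6 + (-93)**2 - 5*(-93)) + 280) = sqrt((-6 + 8649 + 465) + 280) = sqrt(9108 + 280) = sqrt(9388) = 2*sqrt(2347) ≈ 96.892)
h = 18 (h = 15 + 3 = 18)
I*h = (2*sqrt(2347))*18 = 36*sqrt(2347)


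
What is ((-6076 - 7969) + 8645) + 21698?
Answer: 16298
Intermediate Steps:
((-6076 - 7969) + 8645) + 21698 = (-14045 + 8645) + 21698 = -5400 + 21698 = 16298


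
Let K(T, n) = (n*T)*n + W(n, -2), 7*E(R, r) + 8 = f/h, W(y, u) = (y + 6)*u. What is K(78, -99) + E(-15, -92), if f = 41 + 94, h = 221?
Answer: 1182933575/1547 ≈ 7.6466e+5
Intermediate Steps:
W(y, u) = u*(6 + y) (W(y, u) = (6 + y)*u = u*(6 + y))
f = 135
E(R, r) = -1633/1547 (E(R, r) = -8/7 + (135/221)/7 = -8/7 + (135*(1/221))/7 = -8/7 + (1/7)*(135/221) = -8/7 + 135/1547 = -1633/1547)
K(T, n) = -12 - 2*n + T*n**2 (K(T, n) = (n*T)*n - 2*(6 + n) = (T*n)*n + (-12 - 2*n) = T*n**2 + (-12 - 2*n) = -12 - 2*n + T*n**2)
K(78, -99) + E(-15, -92) = (-12 - 2*(-99) + 78*(-99)**2) - 1633/1547 = (-12 + 198 + 78*9801) - 1633/1547 = (-12 + 198 + 764478) - 1633/1547 = 764664 - 1633/1547 = 1182933575/1547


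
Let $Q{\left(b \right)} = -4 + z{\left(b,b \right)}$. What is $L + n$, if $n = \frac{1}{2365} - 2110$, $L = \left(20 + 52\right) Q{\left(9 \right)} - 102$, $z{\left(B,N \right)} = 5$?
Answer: $- \frac{5061099}{2365} \approx -2140.0$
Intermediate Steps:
$Q{\left(b \right)} = 1$ ($Q{\left(b \right)} = -4 + 5 = 1$)
$L = -30$ ($L = \left(20 + 52\right) 1 - 102 = 72 \cdot 1 - 102 = 72 - 102 = -30$)
$n = - \frac{4990149}{2365}$ ($n = \frac{1}{2365} - 2110 = - \frac{4990149}{2365} \approx -2110.0$)
$L + n = -30 - \frac{4990149}{2365} = - \frac{5061099}{2365}$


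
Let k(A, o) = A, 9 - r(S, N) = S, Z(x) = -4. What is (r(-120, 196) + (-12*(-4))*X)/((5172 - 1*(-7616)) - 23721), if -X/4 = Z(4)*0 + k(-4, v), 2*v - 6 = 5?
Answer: -69/841 ≈ -0.082045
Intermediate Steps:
v = 11/2 (v = 3 + (½)*5 = 3 + 5/2 = 11/2 ≈ 5.5000)
r(S, N) = 9 - S
X = 16 (X = -4*(-4*0 - 4) = -4*(0 - 4) = -4*(-4) = 16)
(r(-120, 196) + (-12*(-4))*X)/((5172 - 1*(-7616)) - 23721) = ((9 - 1*(-120)) - 12*(-4)*16)/((5172 - 1*(-7616)) - 23721) = ((9 + 120) + 48*16)/((5172 + 7616) - 23721) = (129 + 768)/(12788 - 23721) = 897/(-10933) = 897*(-1/10933) = -69/841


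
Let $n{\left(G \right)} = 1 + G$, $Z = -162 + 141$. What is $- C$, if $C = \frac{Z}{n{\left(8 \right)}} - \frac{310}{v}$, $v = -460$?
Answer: $\frac{229}{138} \approx 1.6594$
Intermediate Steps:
$Z = -21$
$C = - \frac{229}{138}$ ($C = - \frac{21}{1 + 8} - \frac{310}{-460} = - \frac{21}{9} - - \frac{31}{46} = \left(-21\right) \frac{1}{9} + \frac{31}{46} = - \frac{7}{3} + \frac{31}{46} = - \frac{229}{138} \approx -1.6594$)
$- C = \left(-1\right) \left(- \frac{229}{138}\right) = \frac{229}{138}$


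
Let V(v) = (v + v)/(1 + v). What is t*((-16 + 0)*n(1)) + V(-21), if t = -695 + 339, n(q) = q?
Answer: 56981/10 ≈ 5698.1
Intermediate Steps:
V(v) = 2*v/(1 + v) (V(v) = (2*v)/(1 + v) = 2*v/(1 + v))
t = -356
t*((-16 + 0)*n(1)) + V(-21) = -356*(-16 + 0) + 2*(-21)/(1 - 21) = -(-5696) + 2*(-21)/(-20) = -356*(-16) + 2*(-21)*(-1/20) = 5696 + 21/10 = 56981/10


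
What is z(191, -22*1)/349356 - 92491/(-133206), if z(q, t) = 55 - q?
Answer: 2691180815/3878026278 ≈ 0.69396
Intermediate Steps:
z(191, -22*1)/349356 - 92491/(-133206) = (55 - 1*191)/349356 - 92491/(-133206) = (55 - 191)*(1/349356) - 92491*(-1/133206) = -136*1/349356 + 92491/133206 = -34/87339 + 92491/133206 = 2691180815/3878026278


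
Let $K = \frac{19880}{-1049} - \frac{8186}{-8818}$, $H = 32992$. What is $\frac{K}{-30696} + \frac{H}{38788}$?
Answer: $\frac{1171779008753939}{1376685597023592} \approx 0.85116$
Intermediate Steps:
$K = - \frac{83357363}{4625041}$ ($K = 19880 \left(- \frac{1}{1049}\right) - - \frac{4093}{4409} = - \frac{19880}{1049} + \frac{4093}{4409} = - \frac{83357363}{4625041} \approx -18.023$)
$\frac{K}{-30696} + \frac{H}{38788} = - \frac{83357363}{4625041 \left(-30696\right)} + \frac{32992}{38788} = \left(- \frac{83357363}{4625041}\right) \left(- \frac{1}{30696}\right) + 32992 \cdot \frac{1}{38788} = \frac{83357363}{141970258536} + \frac{8248}{9697} = \frac{1171779008753939}{1376685597023592}$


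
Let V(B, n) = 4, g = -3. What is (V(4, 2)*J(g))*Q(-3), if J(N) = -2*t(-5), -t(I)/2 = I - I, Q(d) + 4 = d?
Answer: 0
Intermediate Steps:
Q(d) = -4 + d
t(I) = 0 (t(I) = -2*(I - I) = -2*0 = 0)
J(N) = 0 (J(N) = -2*0 = 0)
(V(4, 2)*J(g))*Q(-3) = (4*0)*(-4 - 3) = 0*(-7) = 0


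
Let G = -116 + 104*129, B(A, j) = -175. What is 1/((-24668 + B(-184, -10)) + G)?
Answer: -1/11543 ≈ -8.6633e-5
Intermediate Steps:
G = 13300 (G = -116 + 13416 = 13300)
1/((-24668 + B(-184, -10)) + G) = 1/((-24668 - 175) + 13300) = 1/(-24843 + 13300) = 1/(-11543) = -1/11543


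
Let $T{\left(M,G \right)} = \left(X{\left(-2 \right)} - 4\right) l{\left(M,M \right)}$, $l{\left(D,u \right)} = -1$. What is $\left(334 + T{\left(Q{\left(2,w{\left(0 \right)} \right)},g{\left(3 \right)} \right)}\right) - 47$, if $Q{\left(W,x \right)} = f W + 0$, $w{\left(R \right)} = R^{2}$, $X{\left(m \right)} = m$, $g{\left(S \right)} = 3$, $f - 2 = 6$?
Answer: $293$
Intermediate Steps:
$f = 8$ ($f = 2 + 6 = 8$)
$Q{\left(W,x \right)} = 8 W$ ($Q{\left(W,x \right)} = 8 W + 0 = 8 W$)
$T{\left(M,G \right)} = 6$ ($T{\left(M,G \right)} = \left(-2 - 4\right) \left(-1\right) = \left(-6\right) \left(-1\right) = 6$)
$\left(334 + T{\left(Q{\left(2,w{\left(0 \right)} \right)},g{\left(3 \right)} \right)}\right) - 47 = \left(334 + 6\right) - 47 = 340 - 47 = 293$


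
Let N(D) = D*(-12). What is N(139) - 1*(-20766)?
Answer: 19098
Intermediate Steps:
N(D) = -12*D
N(139) - 1*(-20766) = -12*139 - 1*(-20766) = -1668 + 20766 = 19098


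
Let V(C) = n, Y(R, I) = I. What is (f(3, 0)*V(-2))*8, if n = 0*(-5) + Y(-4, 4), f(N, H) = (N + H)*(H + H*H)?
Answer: 0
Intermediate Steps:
f(N, H) = (H + N)*(H + H²)
n = 4 (n = 0*(-5) + 4 = 0 + 4 = 4)
V(C) = 4
(f(3, 0)*V(-2))*8 = ((0*(0 + 3 + 0² + 0*3))*4)*8 = ((0*(0 + 3 + 0 + 0))*4)*8 = ((0*3)*4)*8 = (0*4)*8 = 0*8 = 0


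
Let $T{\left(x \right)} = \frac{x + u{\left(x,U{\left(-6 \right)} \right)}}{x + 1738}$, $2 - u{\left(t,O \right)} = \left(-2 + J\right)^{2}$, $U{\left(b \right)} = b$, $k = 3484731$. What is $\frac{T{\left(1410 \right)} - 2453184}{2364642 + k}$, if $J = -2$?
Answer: $- \frac{1930655459}{4603456551} \approx -0.41939$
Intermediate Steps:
$u{\left(t,O \right)} = -14$ ($u{\left(t,O \right)} = 2 - \left(-2 - 2\right)^{2} = 2 - \left(-4\right)^{2} = 2 - 16 = -14$)
$T{\left(x \right)} = \frac{-14 + x}{1738 + x}$ ($T{\left(x \right)} = \frac{x - 14}{x + 1738} = \frac{-14 + x}{1738 + x}$)
$\frac{T{\left(1410 \right)} - 2453184}{2364642 + k} = \frac{\frac{-14 + 1410}{1738 + 1410} - 2453184}{2364642 + 3484731} = \frac{\frac{1}{3148} \cdot 1396 - 2453184}{5849373} = \left(\frac{1}{3148} \cdot 1396 - 2453184\right) \frac{1}{5849373} = \left(\frac{349}{787} - 2453184\right) \frac{1}{5849373} = \left(- \frac{1930655459}{787}\right) \frac{1}{5849373} = - \frac{1930655459}{4603456551}$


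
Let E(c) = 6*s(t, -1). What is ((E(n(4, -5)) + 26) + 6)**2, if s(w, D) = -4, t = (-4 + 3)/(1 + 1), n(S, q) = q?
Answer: 64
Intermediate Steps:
t = -1/2 ≈ -0.50000
E(c) = -24 (E(c) = 6*(-4) = -24)
((E(n(4, -5)) + 26) + 6)**2 = ((-24 + 26) + 6)**2 = (2 + 6)**2 = 8**2 = 64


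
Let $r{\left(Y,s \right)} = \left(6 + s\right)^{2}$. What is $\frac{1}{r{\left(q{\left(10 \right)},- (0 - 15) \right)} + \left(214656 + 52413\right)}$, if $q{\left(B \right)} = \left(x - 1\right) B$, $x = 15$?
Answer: $\frac{1}{267510} \approx 3.7382 \cdot 10^{-6}$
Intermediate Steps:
$q{\left(B \right)} = 14 B$ ($q{\left(B \right)} = \left(15 - 1\right) B = 14 B$)
$\frac{1}{r{\left(q{\left(10 \right)},- (0 - 15) \right)} + \left(214656 + 52413\right)} = \frac{1}{\left(6 - \left(0 - 15\right)\right)^{2} + \left(214656 + 52413\right)} = \frac{1}{\left(6 - -15\right)^{2} + 267069} = \frac{1}{\left(6 + 15\right)^{2} + 267069} = \frac{1}{21^{2} + 267069} = \frac{1}{441 + 267069} = \frac{1}{267510}$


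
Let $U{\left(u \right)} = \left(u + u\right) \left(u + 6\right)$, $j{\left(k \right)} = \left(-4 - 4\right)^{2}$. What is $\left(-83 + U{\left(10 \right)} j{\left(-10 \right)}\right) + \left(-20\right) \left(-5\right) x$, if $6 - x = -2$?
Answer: $21197$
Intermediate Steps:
$x = 8$ ($x = 6 - -2 = 6 + 2 = 8$)
$j{\left(k \right)} = 64$ ($j{\left(k \right)} = \left(-8\right)^{2} = 64$)
$U{\left(u \right)} = 2 u \left(6 + u\right)$
$\left(-83 + U{\left(10 \right)} j{\left(-10 \right)}\right) + \left(-20\right) \left(-5\right) x = \left(-83 + 2 \cdot 10 \left(6 + 10\right) 64\right) + \left(-20\right) \left(-5\right) 8 = \left(-83 + 2 \cdot 10 \cdot 16 \cdot 64\right) + 100 \cdot 8 = \left(-83 + 320 \cdot 64\right) + 800 = \left(-83 + 20480\right) + 800 = 20397 + 800 = 21197$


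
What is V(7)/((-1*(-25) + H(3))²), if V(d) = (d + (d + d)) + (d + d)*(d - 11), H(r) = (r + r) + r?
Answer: -35/1156 ≈ -0.030277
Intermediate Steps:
H(r) = 3*r (H(r) = 2*r + r = 3*r)
V(d) = 3*d + 2*d*(-11 + d) (V(d) = (d + 2*d) + (2*d)*(-11 + d) = 3*d + 2*d*(-11 + d))
V(7)/((-1*(-25) + H(3))²) = (7*(-19 + 2*7))/((-1*(-25) + 3*3)²) = (7*(-19 + 14))/((25 + 9)²) = (7*(-5))/(34²) = -35/1156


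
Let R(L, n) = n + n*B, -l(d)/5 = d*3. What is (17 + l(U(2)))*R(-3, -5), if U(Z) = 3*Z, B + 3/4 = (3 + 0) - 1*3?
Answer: 365/4 ≈ 91.250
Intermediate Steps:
B = -¾ (B = -¾ + ((3 + 0) - 1*3) = -¾ + (3 - 3) = -¾ + 0 = -¾ ≈ -0.75000)
l(d) = -15*d (l(d) = -5*d*3 = -15*d)
R(L, n) = n/4 (R(L, n) = n + n*(-¾) = n - 3*n/4 = n/4)
(17 + l(U(2)))*R(-3, -5) = (17 - 45*2)*((¼)*(-5)) = (17 - 15*6)*(-5/4) = (17 - 90)*(-5/4) = -73*(-5/4) = 365/4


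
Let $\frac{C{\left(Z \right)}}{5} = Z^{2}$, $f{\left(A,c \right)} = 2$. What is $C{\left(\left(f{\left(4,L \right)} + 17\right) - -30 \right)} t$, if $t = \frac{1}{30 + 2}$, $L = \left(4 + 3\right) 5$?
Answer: $\frac{12005}{32} \approx 375.16$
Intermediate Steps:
$L = 35$ ($L = 7 \cdot 5 = 35$)
$t = \frac{1}{32} \approx 0.03125$
$C{\left(Z \right)} = 5 Z^{2}$
$C{\left(\left(f{\left(4,L \right)} + 17\right) - -30 \right)} t = 5 \left(\left(2 + 17\right) - -30\right)^{2} \cdot \frac{1}{32} = 5 \left(19 + 30\right)^{2} \cdot \frac{1}{32} = 5 \cdot 49^{2} \cdot \frac{1}{32} = 5 \cdot 2401 \cdot \frac{1}{32} = 12005 \cdot \frac{1}{32} = \frac{12005}{32}$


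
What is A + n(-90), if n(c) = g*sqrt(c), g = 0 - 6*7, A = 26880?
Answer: 26880 - 126*I*sqrt(10) ≈ 26880.0 - 398.45*I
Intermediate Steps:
g = -42 (g = 0 - 42 = -42)
n(c) = -42*sqrt(c)
A + n(-90) = 26880 - 126*I*sqrt(10)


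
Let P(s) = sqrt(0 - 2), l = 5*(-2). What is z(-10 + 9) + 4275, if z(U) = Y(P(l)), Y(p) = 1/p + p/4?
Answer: 4275 - I*sqrt(2)/4 ≈ 4275.0 - 0.35355*I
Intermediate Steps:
l = -10
P(s) = I*sqrt(2) (P(s) = sqrt(-2) = I*sqrt(2))
Y(p) = 1/p + p/4 (Y(p) = 1/p + p*(1/4) = 1/p + p/4)
z(U) = -I*sqrt(2)/4 (z(U) = 1/(I*sqrt(2)) + (I*sqrt(2))/4 = -I*sqrt(2)/2 + I*sqrt(2)/4 = -I*sqrt(2)/4)
z(-10 + 9) + 4275 = -I*sqrt(2)/4 + 4275 = 4275 - I*sqrt(2)/4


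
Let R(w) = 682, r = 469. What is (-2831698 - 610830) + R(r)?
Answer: -3441846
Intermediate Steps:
(-2831698 - 610830) + R(r) = (-2831698 - 610830) + 682 = -3442528 + 682 = -3441846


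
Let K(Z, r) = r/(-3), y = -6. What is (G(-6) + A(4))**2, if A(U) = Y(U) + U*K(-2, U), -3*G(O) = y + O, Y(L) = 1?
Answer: 1/9 ≈ 0.11111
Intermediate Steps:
G(O) = 2 - O/3 (G(O) = -(-6 + O)/3 = 2 - O/3)
K(Z, r) = -r/3 (K(Z, r) = r*(-1/3) = -r/3)
A(U) = 1 - U**2/3 (A(U) = 1 + U*(-U/3) = 1 - U**2/3)
(G(-6) + A(4))**2 = ((2 - 1/3*(-6)) + (1 - 1/3*4**2))**2 = ((2 + 2) + (1 - 1/3*16))**2 = (4 + (1 - 16/3))**2 = (4 - 13/3)**2 = (-1/3)**2 = 1/9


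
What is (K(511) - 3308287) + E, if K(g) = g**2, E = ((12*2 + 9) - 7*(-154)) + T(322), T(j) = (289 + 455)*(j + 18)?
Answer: -2793095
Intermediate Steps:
T(j) = 13392 + 744*j (T(j) = 744*(18 + j) = 13392 + 744*j)
E = 254071 (E = ((12*2 + 9) - 7*(-154)) + (13392 + 744*322) = ((24 + 9) + 1078) + (13392 + 239568) = (33 + 1078) + 252960 = 1111 + 252960 = 254071)
(K(511) - 3308287) + E = (511**2 - 3308287) + 254071 = (261121 - 3308287) + 254071 = -3047166 + 254071 = -2793095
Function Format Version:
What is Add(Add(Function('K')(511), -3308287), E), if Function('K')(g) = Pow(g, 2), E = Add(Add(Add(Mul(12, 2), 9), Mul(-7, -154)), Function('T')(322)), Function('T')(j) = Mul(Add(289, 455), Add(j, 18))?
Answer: -2793095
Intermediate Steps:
Function('T')(j) = Add(13392, Mul(744, j)) (Function('T')(j) = Mul(744, Add(18, j)) = Add(13392, Mul(744, j)))
E = 254071 (E = Add(Add(Add(Mul(12, 2), 9), Mul(-7, -154)), Add(13392, Mul(744, 322))) = Add(Add(Add(24, 9), 1078), Add(13392, 239568)) = Add(Add(33, 1078), 252960) = Add(1111, 252960) = 254071)
Add(Add(Function('K')(511), -3308287), E) = Add(Add(Pow(511, 2), -3308287), 254071) = Add(Add(261121, -3308287), 254071) = Add(-3047166, 254071) = -2793095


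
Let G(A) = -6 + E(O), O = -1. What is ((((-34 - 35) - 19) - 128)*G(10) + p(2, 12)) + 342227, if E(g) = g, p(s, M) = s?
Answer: 343741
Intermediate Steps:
G(A) = -7 (G(A) = -6 - 1 = -7)
((((-34 - 35) - 19) - 128)*G(10) + p(2, 12)) + 342227 = ((((-34 - 35) - 19) - 128)*(-7) + 2) + 342227 = (((-69 - 19) - 128)*(-7) + 2) + 342227 = ((-88 - 128)*(-7) + 2) + 342227 = (-216*(-7) + 2) + 342227 = (1512 + 2) + 342227 = 1514 + 342227 = 343741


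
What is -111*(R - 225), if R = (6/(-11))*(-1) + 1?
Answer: 272838/11 ≈ 24803.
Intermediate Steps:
R = 17/11 (R = (6*(-1/11))*(-1) + 1 = -6/11*(-1) + 1 = 6/11 + 1 = 17/11 ≈ 1.5455)
-111*(R - 225) = -111*(17/11 - 225) = -111*(-2458/11) = 272838/11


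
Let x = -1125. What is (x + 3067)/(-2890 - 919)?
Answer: -1942/3809 ≈ -0.50984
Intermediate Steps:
(x + 3067)/(-2890 - 919) = (-1125 + 3067)/(-2890 - 919) = 1942/(-3809) = 1942*(-1/3809) = -1942/3809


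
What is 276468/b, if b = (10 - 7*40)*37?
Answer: -46078/1665 ≈ -27.674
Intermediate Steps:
b = -9990 (b = (10 - 280)*37 = -270*37 = -9990)
276468/b = 276468/(-9990) = 276468*(-1/9990) = -46078/1665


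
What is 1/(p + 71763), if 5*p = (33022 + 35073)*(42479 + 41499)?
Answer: 1/1143768145 ≈ 8.7430e-10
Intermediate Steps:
p = 1143696382 (p = ((33022 + 35073)*(42479 + 41499))/5 = (68095*83978)/5 = (⅕)*5718481910 = 1143696382)
1/(p + 71763) = 1/(1143696382 + 71763) = 1/1143768145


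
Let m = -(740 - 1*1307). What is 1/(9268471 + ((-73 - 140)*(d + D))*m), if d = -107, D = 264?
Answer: -1/9692576 ≈ -1.0317e-7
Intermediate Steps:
m = 567 (m = -(740 - 1307) = -1*(-567) = 567)
1/(9268471 + ((-73 - 140)*(d + D))*m) = 1/(9268471 + ((-73 - 140)*(-107 + 264))*567) = 1/(9268471 - 213*157*567) = 1/(9268471 - 33441*567) = 1/(9268471 - 18961047) = 1/(-9692576) = -1/9692576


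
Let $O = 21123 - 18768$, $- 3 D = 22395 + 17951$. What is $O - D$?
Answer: $\frac{47411}{3} \approx 15804.0$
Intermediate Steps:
$D = - \frac{40346}{3}$ ($D = - \frac{22395 + 17951}{3} = \left(- \frac{1}{3}\right) 40346 = - \frac{40346}{3} \approx -13449.0$)
$O = 2355$ ($O = 21123 - 18768 = 2355$)
$O - D = 2355 - - \frac{40346}{3} = 2355 + \frac{40346}{3} = \frac{47411}{3}$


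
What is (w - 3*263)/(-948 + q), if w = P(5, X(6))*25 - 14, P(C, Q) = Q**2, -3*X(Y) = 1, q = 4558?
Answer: -3601/16245 ≈ -0.22167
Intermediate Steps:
X(Y) = -1/3 (X(Y) = -1/3*1 = -1/3)
w = -101/9 (w = (-1/3)**2*25 - 14 = (1/9)*25 - 14 = 25/9 - 14 = -101/9 ≈ -11.222)
(w - 3*263)/(-948 + q) = (-101/9 - 3*263)/(-948 + 4558) = (-101/9 - 789)/3610 = -7202/9*1/3610 = -3601/16245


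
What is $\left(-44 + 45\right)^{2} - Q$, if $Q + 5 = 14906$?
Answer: $-14900$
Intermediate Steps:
$Q = 14901$ ($Q = -5 + 14906 = 14901$)
$\left(-44 + 45\right)^{2} - Q = \left(-44 + 45\right)^{2} - 14901 = 1^{2} - 14901 = 1 - 14901 = -14900$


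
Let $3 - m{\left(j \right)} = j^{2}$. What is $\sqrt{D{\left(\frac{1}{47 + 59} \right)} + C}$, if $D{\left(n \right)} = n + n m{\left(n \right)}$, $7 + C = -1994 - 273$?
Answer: $\frac{3 i \sqrt{31898055194}}{11236} \approx 47.686 i$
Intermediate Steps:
$C = -2274$ ($C = -7 - 2267 = -2274$)
$m{\left(j \right)} = 3 - j^{2}$
$D{\left(n \right)} = n + n \left(3 - n^{2}\right)$
$\sqrt{D{\left(\frac{1}{47 + 59} \right)} + C} = \sqrt{\frac{4 - \left(\frac{1}{47 + 59}\right)^{2}}{47 + 59} - 2274} = \sqrt{\frac{4 - \left(\frac{1}{106}\right)^{2}}{106} - 2274} = \sqrt{\frac{4 - \frac{1}{11236}}{106} - 2274} = \sqrt{\frac{1}{106} \cdot \frac{44943}{11236} - 2274} = \sqrt{\frac{44943}{1191016} - 2274} = \sqrt{- \frac{2708325441}{1191016}} = \frac{3 i \sqrt{31898055194}}{11236}$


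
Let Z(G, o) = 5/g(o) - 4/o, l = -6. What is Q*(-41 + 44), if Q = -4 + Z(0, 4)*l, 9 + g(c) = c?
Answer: 24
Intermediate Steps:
g(c) = -9 + c
Z(G, o) = -4/o + 5/(-9 + o) (Z(G, o) = 5/(-9 + o) - 4/o = -4/o + 5/(-9 + o))
Q = 8 (Q = -4 + ((36 + 4)/(4*(-9 + 4)))*(-6) = -4 + ((¼)*40/(-5))*(-6) = -4 + ((¼)*(-⅕)*40)*(-6) = -4 - 2*(-6) = -4 + 12 = 8)
Q*(-41 + 44) = 8*(-41 + 44) = 8*3 = 24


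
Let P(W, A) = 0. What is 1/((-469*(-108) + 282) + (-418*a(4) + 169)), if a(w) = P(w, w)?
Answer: 1/51103 ≈ 1.9568e-5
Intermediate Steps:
a(w) = 0
1/((-469*(-108) + 282) + (-418*a(4) + 169)) = 1/((-469*(-108) + 282) + (-418*0 + 169)) = 1/((50652 + 282) + (0 + 169)) = 1/(50934 + 169) = 1/51103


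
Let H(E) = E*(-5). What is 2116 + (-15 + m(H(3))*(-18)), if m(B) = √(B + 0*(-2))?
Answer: 2101 - 18*I*√15 ≈ 2101.0 - 69.714*I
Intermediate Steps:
H(E) = -5*E
m(B) = √B (m(B) = √(B + 0) = √B)
2116 + (-15 + m(H(3))*(-18)) = 2116 + (-15 + √(-5*3)*(-18)) = 2116 + (-15 + √(-15)*(-18)) = 2116 + (-15 + (I*√15)*(-18)) = 2116 + (-15 - 18*I*√15) = 2101 - 18*I*√15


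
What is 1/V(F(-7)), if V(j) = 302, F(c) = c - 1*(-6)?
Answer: 1/302 ≈ 0.0033113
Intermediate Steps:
F(c) = 6 + c (F(c) = c + 6 = 6 + c)
1/V(F(-7)) = 1/302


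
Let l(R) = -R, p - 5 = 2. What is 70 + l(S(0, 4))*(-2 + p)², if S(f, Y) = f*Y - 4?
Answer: 170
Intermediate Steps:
p = 7 (p = 5 + 2 = 7)
S(f, Y) = -4 + Y*f (S(f, Y) = Y*f - 4 = -4 + Y*f)
70 + l(S(0, 4))*(-2 + p)² = 70 + (-(-4 + 4*0))*(-2 + 7)² = 70 - (-4 + 0)*5² = 70 - 1*(-4)*25 = 70 + 4*25 = 70 + 100 = 170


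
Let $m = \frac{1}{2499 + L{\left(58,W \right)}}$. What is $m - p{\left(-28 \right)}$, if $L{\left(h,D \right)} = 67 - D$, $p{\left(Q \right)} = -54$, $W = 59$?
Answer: $\frac{135379}{2507} \approx 54.0$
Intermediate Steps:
$m = \frac{1}{2507}$ ($m = \frac{1}{2499 + \left(67 - 59\right)} = \frac{1}{2499 + 8} = \frac{1}{2507} \approx 0.00039888$)
$m - p{\left(-28 \right)} = \frac{1}{2507} - -54 = \frac{1}{2507} + 54 = \frac{135379}{2507}$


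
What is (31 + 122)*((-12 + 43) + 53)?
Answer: 12852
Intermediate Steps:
(31 + 122)*((-12 + 43) + 53) = 153*(31 + 53) = 153*84 = 12852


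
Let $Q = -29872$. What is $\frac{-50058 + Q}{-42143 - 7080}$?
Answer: $\frac{79930}{49223} \approx 1.6238$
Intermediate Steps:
$\frac{-50058 + Q}{-42143 - 7080} = \frac{-50058 - 29872}{-42143 - 7080} = - \frac{79930}{-49223} = \left(-79930\right) \left(- \frac{1}{49223}\right) = \frac{79930}{49223}$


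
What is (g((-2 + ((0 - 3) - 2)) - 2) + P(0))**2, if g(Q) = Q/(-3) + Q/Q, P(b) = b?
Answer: 16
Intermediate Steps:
g(Q) = 1 - Q/3 (g(Q) = Q*(-1/3) + 1 = -Q/3 + 1 = 1 - Q/3)
(g((-2 + ((0 - 3) - 2)) - 2) + P(0))**2 = ((1 - ((-2 + ((0 - 3) - 2)) - 2)/3) + 0)**2 = ((1 - ((-2 + (-3 - 2)) - 2)/3) + 0)**2 = ((1 - ((-2 - 5) - 2)/3) + 0)**2 = ((1 - (-7 - 2)/3) + 0)**2 = ((1 - 1/3*(-9)) + 0)**2 = ((1 + 3) + 0)**2 = (4 + 0)**2 = 4**2 = 16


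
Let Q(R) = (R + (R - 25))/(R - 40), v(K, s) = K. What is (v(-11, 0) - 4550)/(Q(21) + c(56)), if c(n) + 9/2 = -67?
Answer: 173318/2751 ≈ 63.002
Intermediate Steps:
c(n) = -143/2 (c(n) = -9/2 - 67 = -143/2)
Q(R) = (-25 + 2*R)/(-40 + R) (Q(R) = (R + (-25 + R))/(-40 + R) = (-25 + 2*R)/(-40 + R))
(v(-11, 0) - 4550)/(Q(21) + c(56)) = (-11 - 4550)/((-25 + 2*21)/(-40 + 21) - 143/2) = -4561/((-25 + 42)/(-19) - 143/2) = -4561/(-1/19*17 - 143/2) = -4561/(-17/19 - 143/2) = -4561/(-2751/38) = -4561*(-38/2751) = 173318/2751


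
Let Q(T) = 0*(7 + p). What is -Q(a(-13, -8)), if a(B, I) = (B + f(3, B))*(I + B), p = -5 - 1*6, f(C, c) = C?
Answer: 0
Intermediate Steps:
p = -11 (p = -5 - 6 = -11)
a(B, I) = (3 + B)*(B + I) (a(B, I) = (B + 3)*(I + B) = (3 + B)*(B + I))
Q(T) = 0 (Q(T) = 0*(7 - 11) = 0*(-4) = 0)
-Q(a(-13, -8)) = -1*0 = 0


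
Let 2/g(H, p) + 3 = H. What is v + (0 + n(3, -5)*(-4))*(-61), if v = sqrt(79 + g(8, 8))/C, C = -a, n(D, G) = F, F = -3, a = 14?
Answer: -732 - sqrt(1985)/70 ≈ -732.64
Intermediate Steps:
g(H, p) = 2/(-3 + H)
n(D, G) = -3
C = -14 (C = -1*14 = -14)
v = -sqrt(1985)/70 (v = sqrt(79 + 2/(-3 + 8))/(-14) = sqrt(79 + 2/5)*(-1/14) = sqrt(397/5)*(-1/14) = (sqrt(1985)/5)*(-1/14) = -sqrt(1985)/70 ≈ -0.63648)
v + (0 + n(3, -5)*(-4))*(-61) = -sqrt(1985)/70 + (0 - 3*(-4))*(-61) = -sqrt(1985)/70 + (0 + 12)*(-61) = -sqrt(1985)/70 + 12*(-61) = -sqrt(1985)/70 - 732 = -732 - sqrt(1985)/70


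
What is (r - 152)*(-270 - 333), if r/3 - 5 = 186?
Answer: -253863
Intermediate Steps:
r = 573 (r = 15 + 3*186 = 15 + 558 = 573)
(r - 152)*(-270 - 333) = (573 - 152)*(-270 - 333) = 421*(-603) = -253863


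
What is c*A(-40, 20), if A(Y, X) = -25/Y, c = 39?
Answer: 195/8 ≈ 24.375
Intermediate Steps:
c*A(-40, 20) = 39*(-25/(-40)) = 39*(-25*(-1/40)) = 39*(5/8) = 195/8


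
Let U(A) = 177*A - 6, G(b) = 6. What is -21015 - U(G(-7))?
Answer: -22071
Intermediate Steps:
U(A) = -6 + 177*A
-21015 - U(G(-7)) = -21015 - (-6 + 177*6) = -21015 - (-6 + 1062) = -21015 - 1*1056 = -21015 - 1056 = -22071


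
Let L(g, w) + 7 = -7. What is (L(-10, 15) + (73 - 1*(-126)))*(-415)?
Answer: -76775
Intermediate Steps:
L(g, w) = -14 (L(g, w) = -7 - 7 = -14)
(L(-10, 15) + (73 - 1*(-126)))*(-415) = (-14 + (73 - 1*(-126)))*(-415) = (-14 + (73 + 126))*(-415) = (-14 + 199)*(-415) = 185*(-415) = -76775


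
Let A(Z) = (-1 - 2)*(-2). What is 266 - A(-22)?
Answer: 260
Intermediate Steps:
A(Z) = 6 (A(Z) = -3*(-2) = 6)
266 - A(-22) = 266 - 1*6 = 266 - 6 = 260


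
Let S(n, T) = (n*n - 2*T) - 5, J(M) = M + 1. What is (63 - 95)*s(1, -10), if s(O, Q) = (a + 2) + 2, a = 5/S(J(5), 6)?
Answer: -2592/19 ≈ -136.42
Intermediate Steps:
J(M) = 1 + M
S(n, T) = -5 + n² - 2*T (S(n, T) = (n² - 2*T) - 5 = -5 + n² - 2*T)
a = 5/19 (a = 5/(-5 + (1 + 5)² - 2*6) = 5/(-5 + 6² - 12) = 5/(-5 + 36 - 12) = 5/19 ≈ 0.26316)
s(O, Q) = 81/19 (s(O, Q) = (5/19 + 2) + 2 = 43/19 + 2 = 81/19)
(63 - 95)*s(1, -10) = (63 - 95)*(81/19) = -32*81/19 = -2592/19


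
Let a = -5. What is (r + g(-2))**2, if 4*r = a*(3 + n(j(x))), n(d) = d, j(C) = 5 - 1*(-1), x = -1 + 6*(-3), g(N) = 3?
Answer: 1089/16 ≈ 68.063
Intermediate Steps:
x = -19 (x = -1 - 18 = -19)
j(C) = 6 (j(C) = 5 + 1 = 6)
r = -45/4 (r = (-5*(3 + 6))/4 = (-5*9)/4 = (1/4)*(-45) = -45/4 ≈ -11.250)
(r + g(-2))**2 = (-45/4 + 3)**2 = (-33/4)**2 = 1089/16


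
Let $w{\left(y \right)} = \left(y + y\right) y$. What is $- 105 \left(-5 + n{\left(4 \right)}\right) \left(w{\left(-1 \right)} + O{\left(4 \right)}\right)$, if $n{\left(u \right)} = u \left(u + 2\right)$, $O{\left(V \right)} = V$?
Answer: $-11970$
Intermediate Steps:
$w{\left(y \right)} = 2 y^{2}$ ($w{\left(y \right)} = 2 y y = 2 y^{2}$)
$n{\left(u \right)} = u \left(2 + u\right)$
$- 105 \left(-5 + n{\left(4 \right)}\right) \left(w{\left(-1 \right)} + O{\left(4 \right)}\right) = - 105 \left(-5 + 4 \left(2 + 4\right)\right) \left(2 \left(-1\right)^{2} + 4\right) = - 105 \left(-5 + 4 \cdot 6\right) \left(2 \cdot 1 + 4\right) = - 105 \left(-5 + 24\right) \left(2 + 4\right) = - 105 \cdot 19 \cdot 6 = \left(-105\right) 114 = -11970$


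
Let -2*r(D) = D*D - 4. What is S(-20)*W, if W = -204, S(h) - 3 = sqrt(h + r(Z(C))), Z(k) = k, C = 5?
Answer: -612 - 102*I*sqrt(122) ≈ -612.0 - 1126.6*I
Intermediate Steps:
r(D) = 2 - D**2/2 (r(D) = -(D*D - 4)/2 = -(D**2 - 4)/2 = -(-4 + D**2)/2 = 2 - D**2/2)
S(h) = 3 + sqrt(-21/2 + h) (S(h) = 3 + sqrt(h + (2 - 1/2*5**2)) = 3 + sqrt(h + (2 - 1/2*25)) = 3 + sqrt(h + (2 - 25/2)) = 3 + sqrt(h - 21/2) = 3 + sqrt(-21/2 + h))
S(-20)*W = (3 + sqrt(-42 + 4*(-20))/2)*(-204) = (3 + sqrt(-42 - 80)/2)*(-204) = (3 + sqrt(-122)/2)*(-204) = (3 + (I*sqrt(122))/2)*(-204) = (3 + I*sqrt(122)/2)*(-204) = -612 - 102*I*sqrt(122)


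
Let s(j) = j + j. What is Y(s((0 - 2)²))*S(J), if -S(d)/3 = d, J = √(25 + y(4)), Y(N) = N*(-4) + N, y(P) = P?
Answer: 72*√29 ≈ 387.73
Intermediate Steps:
s(j) = 2*j
Y(N) = -3*N (Y(N) = -4*N + N = -3*N)
J = √29 (J = √(25 + 4) = √29 ≈ 5.3852)
S(d) = -3*d
Y(s((0 - 2)²))*S(J) = (-6*(0 - 2)²)*(-3*√29) = (-6*(-2)²)*(-3*√29) = (-6*4)*(-3*√29) = (-3*8)*(-3*√29) = -(-72)*√29 = 72*√29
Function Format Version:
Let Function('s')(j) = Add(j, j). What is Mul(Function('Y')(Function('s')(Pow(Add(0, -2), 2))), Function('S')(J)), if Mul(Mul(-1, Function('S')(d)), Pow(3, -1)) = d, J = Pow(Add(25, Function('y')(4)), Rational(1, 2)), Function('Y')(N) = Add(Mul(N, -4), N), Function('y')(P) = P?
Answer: Mul(72, Pow(29, Rational(1, 2))) ≈ 387.73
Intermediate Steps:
Function('s')(j) = Mul(2, j)
Function('Y')(N) = Mul(-3, N) (Function('Y')(N) = Add(Mul(-4, N), N) = Mul(-3, N))
J = Pow(29, Rational(1, 2)) (J = Pow(Add(25, 4), Rational(1, 2)) = Pow(29, Rational(1, 2)) ≈ 5.3852)
Function('S')(d) = Mul(-3, d)
Mul(Function('Y')(Function('s')(Pow(Add(0, -2), 2))), Function('S')(J)) = Mul(Mul(-3, Mul(2, Pow(Add(0, -2), 2))), Mul(-3, Pow(29, Rational(1, 2)))) = Mul(Mul(-3, Mul(2, Pow(-2, 2))), Mul(-3, Pow(29, Rational(1, 2)))) = Mul(Mul(-3, Mul(2, 4)), Mul(-3, Pow(29, Rational(1, 2)))) = Mul(Mul(-3, 8), Mul(-3, Pow(29, Rational(1, 2)))) = Mul(-24, Mul(-3, Pow(29, Rational(1, 2)))) = Mul(72, Pow(29, Rational(1, 2)))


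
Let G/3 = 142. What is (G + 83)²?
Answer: 259081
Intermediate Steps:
G = 426 (G = 3*142 = 426)
(G + 83)² = (426 + 83)² = 509² = 259081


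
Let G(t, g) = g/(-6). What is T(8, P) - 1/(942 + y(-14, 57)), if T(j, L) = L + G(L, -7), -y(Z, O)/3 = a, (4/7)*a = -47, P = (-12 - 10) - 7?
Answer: -264703/9510 ≈ -27.834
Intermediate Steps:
G(t, g) = -g/6 (G(t, g) = g*(-⅙) = -g/6)
P = -29 (P = -22 - 7 = -29)
a = -329/4 (a = (7/4)*(-47) = -329/4 ≈ -82.250)
y(Z, O) = 987/4 (y(Z, O) = -3*(-329/4) = 987/4)
T(j, L) = 7/6 + L (T(j, L) = L - ⅙*(-7) = L + 7/6 = 7/6 + L)
T(8, P) - 1/(942 + y(-14, 57)) = (7/6 - 29) - 1/(942 + 987/4) = -167/6 - 1/4755/4 = -167/6 - 1*4/4755 = -167/6 - 4/4755 = -264703/9510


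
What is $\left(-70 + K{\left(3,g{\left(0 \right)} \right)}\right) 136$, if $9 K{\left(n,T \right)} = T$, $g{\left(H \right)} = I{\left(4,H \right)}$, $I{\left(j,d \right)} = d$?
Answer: $-9520$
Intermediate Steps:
$g{\left(H \right)} = H$
$K{\left(n,T \right)} = \frac{T}{9}$
$\left(-70 + K{\left(3,g{\left(0 \right)} \right)}\right) 136 = \left(-70 + \frac{1}{9} \cdot 0\right) 136 = \left(-70 + 0\right) 136 = \left(-70\right) 136 = -9520$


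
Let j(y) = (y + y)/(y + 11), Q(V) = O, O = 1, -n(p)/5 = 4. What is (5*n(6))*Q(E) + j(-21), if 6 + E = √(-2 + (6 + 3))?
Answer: -479/5 ≈ -95.800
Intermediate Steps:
n(p) = -20 (n(p) = -5*4 = -20)
E = -6 + √7 (E = -6 + √(-2 + (6 + 3)) = -6 + √(-2 + 9) = -6 + √7 ≈ -3.3542)
Q(V) = 1
j(y) = 2*y/(11 + y) (j(y) = (2*y)/(11 + y) = 2*y/(11 + y))
(5*n(6))*Q(E) + j(-21) = (5*(-20))*1 + 2*(-21)/(11 - 21) = -100*1 + 2*(-21)/(-10) = -100 + 2*(-21)*(-⅒) = -100 + 21/5 = -479/5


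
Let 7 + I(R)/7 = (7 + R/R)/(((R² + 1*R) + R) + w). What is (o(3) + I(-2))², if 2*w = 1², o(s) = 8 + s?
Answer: 5476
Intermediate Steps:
w = ½ (w = (½)*1² = (½)*1 = ½ ≈ 0.50000)
I(R) = -49 + 56/(½ + R² + 2*R) (I(R) = -49 + 7*((7 + R/R)/(((R² + 1*R) + R) + ½)) = -49 + 7*((7 + 1)/(((R² + R) + R) + ½)) = -49 + 7*(8/(((R + R²) + R) + ½)) = -49 + 7*(8/((R² + 2*R) + ½)) = -49 + 7*(8/(½ + R² + 2*R)) = -49 + 56/(½ + R² + 2*R))
(o(3) + I(-2))² = ((8 + 3) + 7*(9 - 28*(-2) - 14*(-2)²)/(1 + 2*(-2)² + 4*(-2)))² = (11 + 7*(9 + 56 - 14*4)/(1 + 2*4 - 8))² = (11 + 7*(9 + 56 - 56)/(1 + 8 - 8))² = (11 + 7*9/1)² = (11 + 7*1*9)² = (11 + 63)² = 74² = 5476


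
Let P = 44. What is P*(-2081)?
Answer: -91564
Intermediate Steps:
P*(-2081) = 44*(-2081) = -91564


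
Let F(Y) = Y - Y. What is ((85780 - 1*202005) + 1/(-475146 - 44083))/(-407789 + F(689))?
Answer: 60347390526/211735874681 ≈ 0.28501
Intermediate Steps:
F(Y) = 0
((85780 - 1*202005) + 1/(-475146 - 44083))/(-407789 + F(689)) = ((85780 - 1*202005) + 1/(-475146 - 44083))/(-407789 + 0) = ((85780 - 202005) + 1/(-519229))/(-407789) = (-116225 - 1/519229)*(-1/407789) = -60347390526/519229*(-1/407789) = 60347390526/211735874681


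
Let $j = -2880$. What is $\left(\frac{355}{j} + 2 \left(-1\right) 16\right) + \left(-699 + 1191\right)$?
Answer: $\frac{264889}{576} \approx 459.88$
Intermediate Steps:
$\left(\frac{355}{j} + 2 \left(-1\right) 16\right) + \left(-699 + 1191\right) = \left(\frac{355}{-2880} + 2 \left(-1\right) 16\right) + \left(-699 + 1191\right) = \left(355 \left(- \frac{1}{2880}\right) - 32\right) + 492 = \left(- \frac{71}{576} - 32\right) + 492 = - \frac{18503}{576} + 492 = \frac{264889}{576}$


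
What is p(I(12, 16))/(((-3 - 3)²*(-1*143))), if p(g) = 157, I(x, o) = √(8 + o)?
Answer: -157/5148 ≈ -0.030497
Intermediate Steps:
p(I(12, 16))/(((-3 - 3)²*(-1*143))) = 157/(((-3 - 3)²*(-1*143))) = 157/(((-6)²*(-143))) = 157/((36*(-143))) = 157/(-5148) = 157*(-1/5148) = -157/5148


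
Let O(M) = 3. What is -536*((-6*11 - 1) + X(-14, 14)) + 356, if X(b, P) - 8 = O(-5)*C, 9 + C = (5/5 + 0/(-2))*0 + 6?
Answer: 36804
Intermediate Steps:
C = -3 (C = -9 + ((5/5 + 0/(-2))*0 + 6) = -9 + ((5*(⅕) + 0*(-½))*0 + 6) = -9 + ((1 + 0)*0 + 6) = -9 + (1*0 + 6) = -9 + (0 + 6) = -9 + 6 = -3)
X(b, P) = -1 (X(b, P) = 8 + 3*(-3) = 8 - 9 = -1)
-536*((-6*11 - 1) + X(-14, 14)) + 356 = -536*((-6*11 - 1) - 1) + 356 = -536*((-66 - 1) - 1) + 356 = -536*(-67 - 1) + 356 = -536*(-68) + 356 = 36448 + 356 = 36804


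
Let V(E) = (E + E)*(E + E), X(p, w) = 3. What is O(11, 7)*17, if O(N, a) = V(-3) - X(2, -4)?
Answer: 561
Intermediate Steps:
V(E) = 4*E² (V(E) = (2*E)*(2*E) = 4*E²)
O(N, a) = 33 (O(N, a) = 4*(-3)² - 1*3 = 4*9 - 3 = 36 - 3 = 33)
O(11, 7)*17 = 33*17 = 561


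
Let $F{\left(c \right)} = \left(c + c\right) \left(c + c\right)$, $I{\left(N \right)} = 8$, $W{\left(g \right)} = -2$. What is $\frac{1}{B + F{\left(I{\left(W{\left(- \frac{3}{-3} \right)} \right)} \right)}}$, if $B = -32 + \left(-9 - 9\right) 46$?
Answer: $- \frac{1}{604} \approx -0.0016556$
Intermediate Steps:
$F{\left(c \right)} = 4 c^{2}$ ($F{\left(c \right)} = 2 c 2 c = 4 c^{2}$)
$B = -860$ ($B = -32 + \left(-9 - 9\right) 46 = -32 - 828 = -860$)
$\frac{1}{B + F{\left(I{\left(W{\left(- \frac{3}{-3} \right)} \right)} \right)}} = \frac{1}{-860 + 4 \cdot 8^{2}} = \frac{1}{-860 + 4 \cdot 64} = \frac{1}{-860 + 256} = \frac{1}{-604} = - \frac{1}{604}$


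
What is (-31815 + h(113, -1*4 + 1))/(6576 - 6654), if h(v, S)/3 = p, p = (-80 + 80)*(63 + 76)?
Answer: 10605/26 ≈ 407.88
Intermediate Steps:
p = 0 (p = 0*139 = 0)
h(v, S) = 0 (h(v, S) = 3*0 = 0)
(-31815 + h(113, -1*4 + 1))/(6576 - 6654) = (-31815 + 0)/(6576 - 6654) = -31815/(-78) = -31815*(-1/78) = 10605/26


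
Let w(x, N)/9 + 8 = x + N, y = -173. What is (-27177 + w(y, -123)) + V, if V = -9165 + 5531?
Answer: -33547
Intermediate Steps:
w(x, N) = -72 + 9*N + 9*x (w(x, N) = -72 + 9*(x + N) = -72 + 9*(N + x) = -72 + (9*N + 9*x) = -72 + 9*N + 9*x)
V = -3634
(-27177 + w(y, -123)) + V = (-27177 + (-72 + 9*(-123) + 9*(-173))) - 3634 = (-27177 + (-72 - 1107 - 1557)) - 3634 = (-27177 - 2736) - 3634 = -29913 - 3634 = -33547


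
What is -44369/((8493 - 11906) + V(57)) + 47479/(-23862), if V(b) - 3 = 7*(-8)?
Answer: 223542716/20676423 ≈ 10.811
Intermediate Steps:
V(b) = -53 (V(b) = 3 + 7*(-8) = 3 - 56 = -53)
-44369/((8493 - 11906) + V(57)) + 47479/(-23862) = -44369/((8493 - 11906) - 53) + 47479/(-23862) = -44369/(-3413 - 53) + 47479*(-1/23862) = -44369/(-3466) - 47479/23862 = -44369*(-1/3466) - 47479/23862 = 44369/3466 - 47479/23862 = 223542716/20676423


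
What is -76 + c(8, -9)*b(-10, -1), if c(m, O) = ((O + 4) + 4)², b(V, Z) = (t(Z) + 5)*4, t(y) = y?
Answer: -60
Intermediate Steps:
b(V, Z) = 20 + 4*Z (b(V, Z) = (Z + 5)*4 = (5 + Z)*4 = 20 + 4*Z)
c(m, O) = (8 + O)² (c(m, O) = ((4 + O) + 4)² = (8 + O)²)
-76 + c(8, -9)*b(-10, -1) = -76 + (8 - 9)²*(20 + 4*(-1)) = -76 + (-1)²*(20 - 4) = -76 + 1*16 = -76 + 16 = -60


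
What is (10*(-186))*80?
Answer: -148800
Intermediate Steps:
(10*(-186))*80 = -1860*80 = -148800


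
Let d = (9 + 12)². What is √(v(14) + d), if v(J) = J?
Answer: √455 ≈ 21.331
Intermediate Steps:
d = 441 (d = 21² = 441)
√(v(14) + d) = √(14 + 441) = √455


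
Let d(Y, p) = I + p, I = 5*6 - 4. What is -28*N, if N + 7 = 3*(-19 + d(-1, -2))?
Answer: -224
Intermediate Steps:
I = 26 (I = 30 - 4 = 26)
d(Y, p) = 26 + p
N = 8 (N = -7 + 3*(-19 + (26 - 2)) = -7 + 3*(-19 + 24) = -7 + 3*5 = -7 + 15 = 8)
-28*N = -28*8 = -224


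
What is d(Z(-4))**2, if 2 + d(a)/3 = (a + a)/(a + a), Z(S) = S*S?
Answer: 9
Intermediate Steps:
Z(S) = S**2
d(a) = -3 (d(a) = -6 + 3*((a + a)/(a + a)) = -6 + 3*((2*a)/((2*a))) = -6 + 3*((2*a)*(1/(2*a))) = -6 + 3*1 = -6 + 3 = -3)
d(Z(-4))**2 = (-3)**2 = 9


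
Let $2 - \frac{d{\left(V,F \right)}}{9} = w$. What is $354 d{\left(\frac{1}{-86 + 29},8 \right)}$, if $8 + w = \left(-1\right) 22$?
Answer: $101952$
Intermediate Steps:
$w = -30$ ($w = -8 - 22 = -30$)
$d{\left(V,F \right)} = 288$ ($d{\left(V,F \right)} = 18 - -270 = 18 + 270 = 288$)
$354 d{\left(\frac{1}{-86 + 29},8 \right)} = 354 \cdot 288 = 101952$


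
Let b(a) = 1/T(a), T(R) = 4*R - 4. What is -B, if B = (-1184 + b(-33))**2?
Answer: -25929050625/18496 ≈ -1.4019e+6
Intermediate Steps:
T(R) = -4 + 4*R
b(a) = 1/(-4 + 4*a)
B = 25929050625/18496 (B = (-1184 + 1/(4*(-1 - 33)))**2 = (-1184 + (1/4)/(-34))**2 = (-1184 + (1/4)*(-1/34))**2 = (-1184 - 1/136)**2 = (-161025/136)**2 = 25929050625/18496 ≈ 1.4019e+6)
-B = -1*25929050625/18496 = -25929050625/18496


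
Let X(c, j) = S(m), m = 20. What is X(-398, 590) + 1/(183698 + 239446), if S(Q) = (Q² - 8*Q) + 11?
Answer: 106209145/423144 ≈ 251.00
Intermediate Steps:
S(Q) = 11 + Q² - 8*Q
X(c, j) = 251 (X(c, j) = 11 + 20² - 8*20 = 11 + 400 - 160 = 251)
X(-398, 590) + 1/(183698 + 239446) = 251 + 1/(183698 + 239446) = 251 + 1/423144 = 106209145/423144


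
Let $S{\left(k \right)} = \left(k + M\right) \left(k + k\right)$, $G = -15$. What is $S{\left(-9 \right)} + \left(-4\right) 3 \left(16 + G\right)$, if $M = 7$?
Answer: $24$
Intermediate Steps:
$S{\left(k \right)} = 2 k \left(7 + k\right)$ ($S{\left(k \right)} = \left(k + 7\right) \left(k + k\right) = \left(7 + k\right) 2 k = 2 k \left(7 + k\right)$)
$S{\left(-9 \right)} + \left(-4\right) 3 \left(16 + G\right) = 2 \left(-9\right) \left(7 - 9\right) + \left(-4\right) 3 \left(16 - 15\right) = 2 \left(-9\right) \left(-2\right) - 12 = 36 - 12 = 24$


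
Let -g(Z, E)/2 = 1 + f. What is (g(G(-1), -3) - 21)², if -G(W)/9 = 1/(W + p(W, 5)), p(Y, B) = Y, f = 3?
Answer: 841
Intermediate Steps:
G(W) = -9/(2*W) (G(W) = -9/(W + W) = -9*1/(2*W) = -9/(2*W))
g(Z, E) = -8 (g(Z, E) = -2*(1 + 3) = -2*4 = -8)
(g(G(-1), -3) - 21)² = (-8 - 21)² = (-29)² = 841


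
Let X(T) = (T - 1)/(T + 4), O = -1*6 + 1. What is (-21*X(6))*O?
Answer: 105/2 ≈ 52.500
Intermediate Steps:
O = -5 (O = -6 + 1 = -5)
X(T) = (-1 + T)/(4 + T)
(-21*X(6))*O = -21*(-1 + 6)/(4 + 6)*(-5) = -21*5/10*(-5) = -21*1/2*(-5) = -21/2*(-5) = 105/2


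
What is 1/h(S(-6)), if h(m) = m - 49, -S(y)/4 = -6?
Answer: -1/25 ≈ -0.040000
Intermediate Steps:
S(y) = 24 (S(y) = -4*(-6) = 24)
h(m) = -49 + m
1/h(S(-6)) = 1/(-49 + 24) = 1/(-25) = -1/25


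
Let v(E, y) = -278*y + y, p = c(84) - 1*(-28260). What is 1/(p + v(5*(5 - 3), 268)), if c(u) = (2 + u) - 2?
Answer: -1/45892 ≈ -2.1790e-5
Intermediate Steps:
c(u) = u
p = 28344 (p = 84 - 1*(-28260) = 84 + 28260 = 28344)
v(E, y) = -277*y
1/(p + v(5*(5 - 3), 268)) = 1/(28344 - 277*268) = 1/(28344 - 74236) = 1/(-45892) = -1/45892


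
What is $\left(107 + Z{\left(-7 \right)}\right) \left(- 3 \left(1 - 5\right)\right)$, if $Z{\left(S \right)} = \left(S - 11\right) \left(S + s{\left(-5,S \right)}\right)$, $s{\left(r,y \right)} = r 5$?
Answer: $8196$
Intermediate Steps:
$s{\left(r,y \right)} = 5 r$
$Z{\left(S \right)} = \left(-25 + S\right) \left(-11 + S\right)$ ($Z{\left(S \right)} = \left(S - 11\right) \left(S + 5 \left(-5\right)\right) = \left(-11 + S\right) \left(S - 25\right) = \left(-11 + S\right) \left(-25 + S\right) = \left(-25 + S\right) \left(-11 + S\right)$)
$\left(107 + Z{\left(-7 \right)}\right) \left(- 3 \left(1 - 5\right)\right) = \left(107 + \left(275 + \left(-7\right)^{2} - -252\right)\right) \left(- 3 \left(1 - 5\right)\right) = \left(107 + \left(275 + 49 + 252\right)\right) \left(\left(-3\right) \left(-4\right)\right) = \left(107 + 576\right) 12 = 683 \cdot 12 = 8196$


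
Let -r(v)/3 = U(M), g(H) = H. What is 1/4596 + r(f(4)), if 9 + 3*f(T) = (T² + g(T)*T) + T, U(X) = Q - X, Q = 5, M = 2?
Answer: -41363/4596 ≈ -8.9998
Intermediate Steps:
U(X) = 5 - X
f(T) = -3 + T/3 + 2*T²/3 (f(T) = -3 + ((T² + T*T) + T)/3 = -3 + ((T² + T²) + T)/3 = -3 + (2*T² + T)/3 = -3 + (T + 2*T²)/3 = -3 + (T/3 + 2*T²/3) = -3 + T/3 + 2*T²/3)
r(v) = -9 (r(v) = -3*(5 - 1*2) = -3*(5 - 2) = -3*3 = -9)
1/4596 + r(f(4)) = 1/4596 - 9 = -41363/4596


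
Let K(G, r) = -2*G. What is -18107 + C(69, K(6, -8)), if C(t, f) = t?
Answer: -18038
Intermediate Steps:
-18107 + C(69, K(6, -8)) = -18107 + 69 = -18038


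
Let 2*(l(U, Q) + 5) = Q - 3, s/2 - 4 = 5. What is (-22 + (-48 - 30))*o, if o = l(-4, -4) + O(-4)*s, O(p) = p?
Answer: 8050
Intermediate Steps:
s = 18 (s = 8 + 2*5 = 8 + 10 = 18)
l(U, Q) = -13/2 + Q/2 (l(U, Q) = -5 + (Q - 3)/2 = -5 + (-3 + Q)/2 = -5 + (-3/2 + Q/2) = -13/2 + Q/2)
o = -161/2 (o = (-13/2 + (½)*(-4)) - 4*18 = (-13/2 - 2) - 72 = -17/2 - 72 = -161/2 ≈ -80.500)
(-22 + (-48 - 30))*o = (-22 + (-48 - 30))*(-161/2) = (-22 - 78)*(-161/2) = -100*(-161/2) = 8050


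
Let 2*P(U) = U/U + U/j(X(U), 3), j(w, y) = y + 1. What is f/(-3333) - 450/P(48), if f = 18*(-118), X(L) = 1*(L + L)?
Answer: -990696/14443 ≈ -68.594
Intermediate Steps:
X(L) = 2*L (X(L) = 1*(2*L) = 2*L)
j(w, y) = 1 + y
P(U) = 1/2 + U/8 (P(U) = (U/U + U/(1 + 3))/2 = (1 + U/4)/2 = 1/2 + U/8)
f = -2124
f/(-3333) - 450/P(48) = -2124/(-3333) - 450/(1/2 + (1/8)*48) = -2124*(-1/3333) - 450/(1/2 + 6) = 708/1111 - 450/13/2 = 708/1111 - 450*2/13 = 708/1111 - 900/13 = -990696/14443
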